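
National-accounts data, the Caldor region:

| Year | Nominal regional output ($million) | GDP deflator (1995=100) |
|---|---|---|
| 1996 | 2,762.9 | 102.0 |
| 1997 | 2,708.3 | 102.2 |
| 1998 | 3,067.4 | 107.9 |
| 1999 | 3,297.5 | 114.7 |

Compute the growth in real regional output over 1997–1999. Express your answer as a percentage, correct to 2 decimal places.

Real regional output 1997 = 2708.3/1.022 = 2650.00.
Real regional output 1999 = 3297.5/1.147 = 2874.89.
Change = 2874.89/2650.00 − 1 = 0.0849.

8.49%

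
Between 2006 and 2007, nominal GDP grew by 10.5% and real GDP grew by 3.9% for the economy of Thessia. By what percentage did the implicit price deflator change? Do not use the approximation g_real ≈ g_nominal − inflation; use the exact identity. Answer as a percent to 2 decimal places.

(1 + g_nom) = (1 + g_real)(1 + π), so π = 1.1050 / 1.0390 − 1 = 0.06352.

6.35%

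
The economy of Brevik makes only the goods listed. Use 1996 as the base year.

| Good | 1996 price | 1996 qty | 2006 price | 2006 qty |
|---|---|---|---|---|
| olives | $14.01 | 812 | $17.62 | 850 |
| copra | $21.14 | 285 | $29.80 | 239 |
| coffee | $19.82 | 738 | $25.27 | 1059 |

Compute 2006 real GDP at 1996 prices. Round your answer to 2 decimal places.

Real GDP 2006 = Σ (p_1996 × q_2006) = 14.01·850 + 21.14·239 + 19.82·1059 = 37950.34.

$37950.34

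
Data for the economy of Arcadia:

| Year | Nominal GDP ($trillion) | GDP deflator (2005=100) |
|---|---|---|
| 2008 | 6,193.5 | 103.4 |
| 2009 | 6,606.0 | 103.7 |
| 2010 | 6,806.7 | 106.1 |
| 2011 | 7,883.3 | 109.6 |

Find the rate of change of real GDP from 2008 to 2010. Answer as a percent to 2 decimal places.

7.10%

Real GDP 2008 = 6193.5/1.034 = 5989.85.
Real GDP 2010 = 6806.7/1.061 = 6415.36.
Change = 6415.36/5989.85 − 1 = 0.0710.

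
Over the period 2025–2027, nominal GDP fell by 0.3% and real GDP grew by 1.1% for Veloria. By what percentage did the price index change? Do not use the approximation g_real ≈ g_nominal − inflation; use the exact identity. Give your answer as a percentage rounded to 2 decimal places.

(1 + g_nom) = (1 + g_real)(1 + π), so π = 0.9970 / 1.0110 − 1 = -0.01385.

-1.38%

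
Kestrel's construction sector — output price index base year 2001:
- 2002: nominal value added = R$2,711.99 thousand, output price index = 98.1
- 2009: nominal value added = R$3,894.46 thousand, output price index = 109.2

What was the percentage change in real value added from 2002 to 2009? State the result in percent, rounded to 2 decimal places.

Deflate each year: 2002 → 2711.99/0.981 = 2764.52; 2009 → 3894.46/1.092 = 3566.36.
So real value added changed by 3566.36/2764.52 − 1 = 0.2900, i.e. 29.00%.

29.00%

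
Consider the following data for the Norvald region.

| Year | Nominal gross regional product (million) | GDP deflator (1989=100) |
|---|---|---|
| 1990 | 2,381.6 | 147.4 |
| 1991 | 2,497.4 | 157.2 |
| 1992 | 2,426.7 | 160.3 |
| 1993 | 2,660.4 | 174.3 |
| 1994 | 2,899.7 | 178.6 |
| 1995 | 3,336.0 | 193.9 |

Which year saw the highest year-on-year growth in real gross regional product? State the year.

1991: real = 2497.4/1.572 = 1588.68; growth vs 1990 (1615.74) = -1.67%.
1992: real = 2426.7/1.603 = 1513.85; growth vs 1991 (1588.68) = -4.71%.
1993: real = 2660.4/1.743 = 1526.33; growth vs 1992 (1513.85) = 0.82%.
1994: real = 2899.7/1.786 = 1623.57; growth vs 1993 (1526.33) = 6.37%.
1995: real = 3336.0/1.939 = 1720.47; growth vs 1994 (1623.57) = 5.97%.

1994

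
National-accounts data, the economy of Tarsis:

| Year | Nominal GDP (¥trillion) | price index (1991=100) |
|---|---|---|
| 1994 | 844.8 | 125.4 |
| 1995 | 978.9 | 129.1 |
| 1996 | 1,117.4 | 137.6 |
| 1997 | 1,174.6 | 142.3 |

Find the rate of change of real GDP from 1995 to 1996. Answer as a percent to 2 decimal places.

Real GDP 1995 = 978.9/1.291 = 758.25.
Real GDP 1996 = 1117.4/1.376 = 812.06.
Change = 812.06/758.25 − 1 = 0.0710.

7.10%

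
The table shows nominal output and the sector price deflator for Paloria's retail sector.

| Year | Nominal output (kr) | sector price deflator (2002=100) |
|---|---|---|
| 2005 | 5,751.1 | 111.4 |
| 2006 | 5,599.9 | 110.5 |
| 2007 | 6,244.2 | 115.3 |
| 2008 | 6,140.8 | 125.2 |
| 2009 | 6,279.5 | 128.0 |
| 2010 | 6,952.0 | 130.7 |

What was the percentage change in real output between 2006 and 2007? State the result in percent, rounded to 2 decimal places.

Real output 2006 = 5599.9/1.105 = 5067.78.
Real output 2007 = 6244.2/1.153 = 5415.61.
Change = 5415.61/5067.78 − 1 = 0.0686.

6.86%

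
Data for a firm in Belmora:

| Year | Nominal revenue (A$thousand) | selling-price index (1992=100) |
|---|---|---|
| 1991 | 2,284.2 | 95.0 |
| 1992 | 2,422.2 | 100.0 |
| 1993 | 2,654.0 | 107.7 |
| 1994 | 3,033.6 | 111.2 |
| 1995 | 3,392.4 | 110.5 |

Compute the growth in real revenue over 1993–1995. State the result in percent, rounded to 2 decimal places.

Real revenue 1993 = 2654.0/1.077 = 2464.25.
Real revenue 1995 = 3392.4/1.105 = 3070.05.
Change = 3070.05/2464.25 − 1 = 0.2458.

24.58%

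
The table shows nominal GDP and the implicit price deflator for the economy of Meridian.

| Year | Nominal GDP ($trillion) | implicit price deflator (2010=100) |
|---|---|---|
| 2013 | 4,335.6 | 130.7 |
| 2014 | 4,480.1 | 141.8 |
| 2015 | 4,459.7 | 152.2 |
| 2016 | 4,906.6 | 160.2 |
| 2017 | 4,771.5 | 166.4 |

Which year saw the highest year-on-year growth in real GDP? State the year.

2014: real = 4480.1/1.418 = 3159.45; growth vs 2013 (3317.21) = -4.76%.
2015: real = 4459.7/1.522 = 2930.16; growth vs 2014 (3159.45) = -7.26%.
2016: real = 4906.6/1.602 = 3062.80; growth vs 2015 (2930.16) = 4.53%.
2017: real = 4771.5/1.664 = 2867.49; growth vs 2016 (3062.80) = -6.38%.

2016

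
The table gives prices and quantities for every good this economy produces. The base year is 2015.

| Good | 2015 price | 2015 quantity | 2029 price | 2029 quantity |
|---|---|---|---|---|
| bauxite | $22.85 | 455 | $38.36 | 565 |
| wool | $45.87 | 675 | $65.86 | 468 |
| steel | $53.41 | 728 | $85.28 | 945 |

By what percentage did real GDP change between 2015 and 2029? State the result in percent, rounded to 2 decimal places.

5.74%

Real GDP 2015 = Nominal GDP 2015 = 22.85·455 + 45.87·675 + 53.41·728 = 80241.48.
Real GDP 2029 (at 2015 prices) = 22.85·565 + 45.87·468 + 53.41·945 = 84849.86.
Real growth = 84849.86/80241.48 − 1 = 0.0574.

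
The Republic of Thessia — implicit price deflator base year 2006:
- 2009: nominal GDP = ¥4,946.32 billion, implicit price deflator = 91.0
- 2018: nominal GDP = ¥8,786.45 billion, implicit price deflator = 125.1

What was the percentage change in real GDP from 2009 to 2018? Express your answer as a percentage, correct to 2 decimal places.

Real GDP 2009 = 4946.32 / 0.910 = 5435.52.
Real GDP 2018 = 8786.45 / 1.251 = 7023.54.
Real growth = 7023.54 / 5435.52 − 1 = 0.2922.

29.22%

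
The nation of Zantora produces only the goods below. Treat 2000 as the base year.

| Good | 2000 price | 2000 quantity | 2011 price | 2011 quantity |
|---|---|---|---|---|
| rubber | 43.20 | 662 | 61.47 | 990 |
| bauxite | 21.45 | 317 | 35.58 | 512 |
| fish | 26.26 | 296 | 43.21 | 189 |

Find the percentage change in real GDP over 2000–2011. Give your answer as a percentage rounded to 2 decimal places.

Real GDP 2000 = Nominal GDP 2000 = 43.20·662 + 21.45·317 + 26.26·296 = 43171.01.
Real GDP 2011 (at 2000 prices) = 43.20·990 + 21.45·512 + 26.26·189 = 58713.54.
Real growth = 58713.54/43171.01 − 1 = 0.3600.

36.00%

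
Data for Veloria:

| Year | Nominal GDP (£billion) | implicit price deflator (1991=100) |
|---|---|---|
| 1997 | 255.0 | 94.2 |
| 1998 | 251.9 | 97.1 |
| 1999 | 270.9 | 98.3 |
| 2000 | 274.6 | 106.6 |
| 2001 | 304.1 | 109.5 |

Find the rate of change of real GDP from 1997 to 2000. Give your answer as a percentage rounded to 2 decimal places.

-4.84%

Real GDP 1997 = 255.0/0.942 = 270.70.
Real GDP 2000 = 274.6/1.066 = 257.60.
Change = 257.60/270.70 − 1 = -0.0484.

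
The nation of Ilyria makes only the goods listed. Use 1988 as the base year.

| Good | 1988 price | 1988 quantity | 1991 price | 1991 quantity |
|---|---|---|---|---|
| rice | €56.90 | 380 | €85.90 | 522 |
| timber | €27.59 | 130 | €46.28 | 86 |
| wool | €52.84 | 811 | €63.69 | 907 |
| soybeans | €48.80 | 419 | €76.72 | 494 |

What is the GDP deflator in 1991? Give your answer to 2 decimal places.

138.79

Nominal GDP 1991 = 85.90·522 + 46.28·86 + 63.69·907 + 76.72·494 = 144486.39.
Real GDP 1991 (at 1988 prices) = 56.90·522 + 27.59·86 + 52.84·907 + 48.80·494 = 104107.62.
Deflator = Nominal/Real × 100 = 144486.39/104107.62 × 100 = 138.786.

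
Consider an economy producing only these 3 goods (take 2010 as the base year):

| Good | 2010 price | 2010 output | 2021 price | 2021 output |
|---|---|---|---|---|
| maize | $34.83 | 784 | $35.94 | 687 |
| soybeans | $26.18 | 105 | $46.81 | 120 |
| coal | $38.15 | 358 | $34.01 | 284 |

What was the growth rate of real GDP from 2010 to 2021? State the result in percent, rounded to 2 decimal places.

Real GDP 2010 = Nominal GDP 2010 = 34.83·784 + 26.18·105 + 38.15·358 = 43713.32.
Real GDP 2021 (at 2010 prices) = 34.83·687 + 26.18·120 + 38.15·284 = 37904.41.
Real growth = 37904.41/43713.32 − 1 = -0.1329.

-13.29%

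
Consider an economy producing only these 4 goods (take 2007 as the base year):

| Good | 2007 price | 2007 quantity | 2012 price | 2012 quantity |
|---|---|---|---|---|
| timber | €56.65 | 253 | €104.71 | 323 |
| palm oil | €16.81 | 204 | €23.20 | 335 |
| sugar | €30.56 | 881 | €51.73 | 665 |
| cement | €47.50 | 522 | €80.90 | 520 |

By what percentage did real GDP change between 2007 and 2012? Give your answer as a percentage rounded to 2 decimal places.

-0.76%

Real GDP 2007 = Nominal GDP 2007 = 56.65·253 + 16.81·204 + 30.56·881 + 47.50·522 = 69480.05.
Real GDP 2012 (at 2007 prices) = 56.65·323 + 16.81·335 + 30.56·665 + 47.50·520 = 68951.70.
Real growth = 68951.70/69480.05 − 1 = -0.0076.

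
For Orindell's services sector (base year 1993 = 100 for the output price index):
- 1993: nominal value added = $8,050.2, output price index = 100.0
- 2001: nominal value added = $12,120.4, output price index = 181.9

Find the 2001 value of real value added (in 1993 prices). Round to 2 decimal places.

Real value added = Nominal / (output price index/100) = 12120.4 / 1.819 = 6663.22.

$6,663.22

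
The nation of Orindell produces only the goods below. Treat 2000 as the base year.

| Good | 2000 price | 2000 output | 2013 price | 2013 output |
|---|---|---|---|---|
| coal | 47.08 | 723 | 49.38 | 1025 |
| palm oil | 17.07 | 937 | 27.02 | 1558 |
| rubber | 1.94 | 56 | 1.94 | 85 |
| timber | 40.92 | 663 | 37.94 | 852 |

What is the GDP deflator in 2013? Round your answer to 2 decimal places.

113.94

Nominal GDP 2013 = 49.38·1025 + 27.02·1558 + 1.94·85 + 37.94·852 = 125201.44.
Real GDP 2013 (at 2000 prices) = 47.08·1025 + 17.07·1558 + 1.94·85 + 40.92·852 = 109880.80.
Deflator = Nominal/Real × 100 = 125201.44/109880.80 × 100 = 113.943.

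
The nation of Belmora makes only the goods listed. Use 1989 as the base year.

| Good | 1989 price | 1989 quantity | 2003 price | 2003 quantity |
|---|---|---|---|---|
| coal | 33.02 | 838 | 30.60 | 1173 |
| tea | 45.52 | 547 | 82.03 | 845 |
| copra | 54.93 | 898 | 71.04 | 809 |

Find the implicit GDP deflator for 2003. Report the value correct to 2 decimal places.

Nominal GDP 2003 = 30.60·1173 + 82.03·845 + 71.04·809 = 162680.51.
Real GDP 2003 (at 1989 prices) = 33.02·1173 + 45.52·845 + 54.93·809 = 121635.23.
Deflator = Nominal/Real × 100 = 162680.51/121635.23 × 100 = 133.745.

133.74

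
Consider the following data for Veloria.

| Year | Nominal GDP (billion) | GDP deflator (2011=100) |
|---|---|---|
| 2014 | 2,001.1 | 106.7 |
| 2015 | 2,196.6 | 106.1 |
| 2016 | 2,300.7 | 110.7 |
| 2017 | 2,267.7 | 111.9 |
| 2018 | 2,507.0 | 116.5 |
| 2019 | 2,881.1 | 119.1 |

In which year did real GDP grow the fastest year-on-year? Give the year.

2019

2015: real = 2196.6/1.061 = 2070.31; growth vs 2014 (1875.45) = 10.39%.
2016: real = 2300.7/1.107 = 2078.32; growth vs 2015 (2070.31) = 0.39%.
2017: real = 2267.7/1.119 = 2026.54; growth vs 2016 (2078.32) = -2.49%.
2018: real = 2507.0/1.165 = 2151.93; growth vs 2017 (2026.54) = 6.19%.
2019: real = 2881.1/1.191 = 2419.06; growth vs 2018 (2151.93) = 12.41%.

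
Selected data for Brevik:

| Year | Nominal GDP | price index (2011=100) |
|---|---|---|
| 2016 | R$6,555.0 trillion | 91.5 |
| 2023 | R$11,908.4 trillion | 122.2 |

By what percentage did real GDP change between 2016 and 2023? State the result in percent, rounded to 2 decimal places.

Deflate each year: 2016 → 6555.0/0.915 = 7163.93; 2023 → 11908.4/1.222 = 9745.01.
So real GDP changed by 9745.01/7163.93 − 1 = 0.3603, i.e. 36.03%.

36.03%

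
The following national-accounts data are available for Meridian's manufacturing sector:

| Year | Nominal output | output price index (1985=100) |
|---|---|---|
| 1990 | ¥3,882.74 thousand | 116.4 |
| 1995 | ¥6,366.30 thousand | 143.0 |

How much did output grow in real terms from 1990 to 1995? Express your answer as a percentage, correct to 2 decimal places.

33.46%

Real output 1990 = 3882.74 / 1.164 = 3335.69.
Real output 1995 = 6366.30 / 1.430 = 4451.96.
Real growth = 4451.96 / 3335.69 − 1 = 0.3346.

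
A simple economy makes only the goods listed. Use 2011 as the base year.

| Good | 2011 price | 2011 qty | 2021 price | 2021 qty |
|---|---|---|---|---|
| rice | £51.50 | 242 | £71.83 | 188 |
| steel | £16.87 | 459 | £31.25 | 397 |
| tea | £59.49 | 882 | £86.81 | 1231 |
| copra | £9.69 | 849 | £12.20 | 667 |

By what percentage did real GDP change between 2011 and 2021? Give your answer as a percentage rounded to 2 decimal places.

18.75%

Real GDP 2011 = Nominal GDP 2011 = 51.50·242 + 16.87·459 + 59.49·882 + 9.69·849 = 80903.32.
Real GDP 2021 (at 2011 prices) = 51.50·188 + 16.87·397 + 59.49·1231 + 9.69·667 = 96074.81.
Real growth = 96074.81/80903.32 − 1 = 0.1875.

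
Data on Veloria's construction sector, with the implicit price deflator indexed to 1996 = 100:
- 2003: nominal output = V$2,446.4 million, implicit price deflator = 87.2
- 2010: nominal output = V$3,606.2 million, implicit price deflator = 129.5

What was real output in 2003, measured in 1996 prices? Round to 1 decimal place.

Real output = Nominal / (implicit price deflator/100) = 2446.4 / 0.872 = 2805.50.

V$2,805.5 million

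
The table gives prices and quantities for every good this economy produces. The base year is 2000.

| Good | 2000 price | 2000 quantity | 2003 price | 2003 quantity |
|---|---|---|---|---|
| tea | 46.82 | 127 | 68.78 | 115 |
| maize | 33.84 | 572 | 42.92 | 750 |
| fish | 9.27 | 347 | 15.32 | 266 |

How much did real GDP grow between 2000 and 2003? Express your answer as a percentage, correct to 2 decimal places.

16.52%

Real GDP 2000 = Nominal GDP 2000 = 46.82·127 + 33.84·572 + 9.27·347 = 28519.31.
Real GDP 2003 (at 2000 prices) = 46.82·115 + 33.84·750 + 9.27·266 = 33230.12.
Real growth = 33230.12/28519.31 − 1 = 0.1652.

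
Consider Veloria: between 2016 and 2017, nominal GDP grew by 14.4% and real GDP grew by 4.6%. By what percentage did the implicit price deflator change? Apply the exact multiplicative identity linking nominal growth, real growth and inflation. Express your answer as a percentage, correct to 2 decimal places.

(1 + g_nom) = (1 + g_real)(1 + π), so π = 1.1440 / 1.0460 − 1 = 0.09369.

9.37%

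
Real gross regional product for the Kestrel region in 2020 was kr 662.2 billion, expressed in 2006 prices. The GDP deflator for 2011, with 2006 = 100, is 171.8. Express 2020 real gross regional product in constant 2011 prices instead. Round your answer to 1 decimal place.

kr 1,137.7 billion

Real gross regional product in 2011 prices = Real gross regional product in 2006 prices × (P_2011/P_2006) = 662.2 × 1.718 = 1137.66.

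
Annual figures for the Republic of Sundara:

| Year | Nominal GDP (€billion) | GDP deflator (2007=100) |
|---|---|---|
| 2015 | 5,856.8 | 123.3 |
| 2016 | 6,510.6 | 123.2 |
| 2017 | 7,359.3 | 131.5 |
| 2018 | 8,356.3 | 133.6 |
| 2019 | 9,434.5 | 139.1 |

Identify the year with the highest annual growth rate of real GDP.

2018

2016: real = 6510.6/1.232 = 5284.58; growth vs 2015 (4750.04) = 11.25%.
2017: real = 7359.3/1.315 = 5596.43; growth vs 2016 (5284.58) = 5.90%.
2018: real = 8356.3/1.336 = 6254.72; growth vs 2017 (5596.43) = 11.76%.
2019: real = 9434.5/1.391 = 6782.53; growth vs 2018 (6254.72) = 8.44%.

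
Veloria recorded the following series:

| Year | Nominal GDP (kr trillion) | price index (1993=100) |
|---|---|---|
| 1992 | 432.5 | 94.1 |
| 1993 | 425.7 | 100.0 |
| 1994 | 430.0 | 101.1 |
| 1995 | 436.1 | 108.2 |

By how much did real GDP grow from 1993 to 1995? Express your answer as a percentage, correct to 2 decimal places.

-5.32%

Real GDP 1993 = 425.7/1.000 = 425.70.
Real GDP 1995 = 436.1/1.082 = 403.05.
Change = 403.05/425.70 − 1 = -0.0532.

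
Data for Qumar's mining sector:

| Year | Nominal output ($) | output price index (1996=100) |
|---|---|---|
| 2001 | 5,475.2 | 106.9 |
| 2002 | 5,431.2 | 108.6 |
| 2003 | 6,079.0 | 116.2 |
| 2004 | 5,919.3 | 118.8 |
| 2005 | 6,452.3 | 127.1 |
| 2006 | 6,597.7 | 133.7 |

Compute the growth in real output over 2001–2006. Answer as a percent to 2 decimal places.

Real output 2001 = 5475.2/1.069 = 5121.80.
Real output 2006 = 6597.7/1.337 = 4934.70.
Change = 4934.70/5121.80 − 1 = -0.0365.

-3.65%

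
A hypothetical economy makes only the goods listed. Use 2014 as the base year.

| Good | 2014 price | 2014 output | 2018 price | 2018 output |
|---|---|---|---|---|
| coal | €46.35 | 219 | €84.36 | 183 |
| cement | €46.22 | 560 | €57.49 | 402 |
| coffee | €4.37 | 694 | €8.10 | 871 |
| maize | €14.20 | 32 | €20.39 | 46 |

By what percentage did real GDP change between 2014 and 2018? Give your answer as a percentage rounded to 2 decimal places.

Real GDP 2014 = Nominal GDP 2014 = 46.35·219 + 46.22·560 + 4.37·694 + 14.20·32 = 39521.03.
Real GDP 2018 (at 2014 prices) = 46.35·183 + 46.22·402 + 4.37·871 + 14.20·46 = 31521.96.
Real growth = 31521.96/39521.03 − 1 = -0.2024.

-20.24%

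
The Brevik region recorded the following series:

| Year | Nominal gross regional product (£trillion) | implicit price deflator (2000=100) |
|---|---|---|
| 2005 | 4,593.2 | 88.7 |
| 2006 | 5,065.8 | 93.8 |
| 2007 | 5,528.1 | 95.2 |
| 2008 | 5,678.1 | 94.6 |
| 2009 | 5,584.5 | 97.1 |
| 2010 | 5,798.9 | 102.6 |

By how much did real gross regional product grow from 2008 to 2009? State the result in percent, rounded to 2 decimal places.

-4.18%

Real gross regional product 2008 = 5678.1/0.946 = 6002.22.
Real gross regional product 2009 = 5584.5/0.971 = 5751.29.
Change = 5751.29/6002.22 − 1 = -0.0418.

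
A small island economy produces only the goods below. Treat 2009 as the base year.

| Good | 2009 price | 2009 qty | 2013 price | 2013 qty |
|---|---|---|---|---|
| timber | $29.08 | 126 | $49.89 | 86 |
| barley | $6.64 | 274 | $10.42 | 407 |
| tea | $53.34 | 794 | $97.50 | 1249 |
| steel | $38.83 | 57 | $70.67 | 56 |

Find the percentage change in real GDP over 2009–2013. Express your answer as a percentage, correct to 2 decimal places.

Real GDP 2009 = Nominal GDP 2009 = 29.08·126 + 6.64·274 + 53.34·794 + 38.83·57 = 50048.71.
Real GDP 2013 (at 2009 prices) = 29.08·86 + 6.64·407 + 53.34·1249 + 38.83·56 = 73999.50.
Real growth = 73999.50/50048.71 − 1 = 0.4785.

47.85%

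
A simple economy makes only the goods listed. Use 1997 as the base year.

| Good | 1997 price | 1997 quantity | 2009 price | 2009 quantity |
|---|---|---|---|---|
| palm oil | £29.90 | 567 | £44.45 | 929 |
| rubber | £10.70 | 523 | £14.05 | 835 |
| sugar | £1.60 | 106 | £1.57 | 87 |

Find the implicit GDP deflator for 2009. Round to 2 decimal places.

Nominal GDP 2009 = 44.45·929 + 14.05·835 + 1.57·87 = 53162.39.
Real GDP 2009 (at 1997 prices) = 29.90·929 + 10.70·835 + 1.60·87 = 36850.80.
Deflator = Nominal/Real × 100 = 53162.39/36850.80 × 100 = 144.264.

144.26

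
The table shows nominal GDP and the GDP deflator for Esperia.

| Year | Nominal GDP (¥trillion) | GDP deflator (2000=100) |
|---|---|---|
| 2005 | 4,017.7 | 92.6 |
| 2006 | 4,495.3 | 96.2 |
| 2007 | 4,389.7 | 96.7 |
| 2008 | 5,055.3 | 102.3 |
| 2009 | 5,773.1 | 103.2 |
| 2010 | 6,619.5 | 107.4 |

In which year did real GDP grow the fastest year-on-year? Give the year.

2009

2006: real = 4495.3/0.962 = 4672.87; growth vs 2005 (4338.77) = 7.70%.
2007: real = 4389.7/0.967 = 4539.50; growth vs 2006 (4672.87) = -2.85%.
2008: real = 5055.3/1.023 = 4941.64; growth vs 2007 (4539.50) = 8.86%.
2009: real = 5773.1/1.032 = 5594.09; growth vs 2008 (4941.64) = 13.20%.
2010: real = 6619.5/1.074 = 6163.41; growth vs 2009 (5594.09) = 10.18%.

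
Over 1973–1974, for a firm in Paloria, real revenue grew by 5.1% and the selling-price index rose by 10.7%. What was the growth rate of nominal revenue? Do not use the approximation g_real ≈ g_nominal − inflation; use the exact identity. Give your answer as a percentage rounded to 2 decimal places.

(1 + g_nom) = (1 + g_real)(1 + π) = 1.0510 × 1.1070 = 1.16346.

16.35%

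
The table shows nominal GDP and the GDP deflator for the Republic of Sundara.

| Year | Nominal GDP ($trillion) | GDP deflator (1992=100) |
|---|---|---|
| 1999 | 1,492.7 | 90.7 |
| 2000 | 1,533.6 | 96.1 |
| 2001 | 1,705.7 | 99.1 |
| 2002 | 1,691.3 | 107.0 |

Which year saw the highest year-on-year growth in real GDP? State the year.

2000: real = 1533.6/0.961 = 1595.84; growth vs 1999 (1645.76) = -3.03%.
2001: real = 1705.7/0.991 = 1721.19; growth vs 2000 (1595.84) = 7.85%.
2002: real = 1691.3/1.070 = 1580.65; growth vs 2001 (1721.19) = -8.17%.

2001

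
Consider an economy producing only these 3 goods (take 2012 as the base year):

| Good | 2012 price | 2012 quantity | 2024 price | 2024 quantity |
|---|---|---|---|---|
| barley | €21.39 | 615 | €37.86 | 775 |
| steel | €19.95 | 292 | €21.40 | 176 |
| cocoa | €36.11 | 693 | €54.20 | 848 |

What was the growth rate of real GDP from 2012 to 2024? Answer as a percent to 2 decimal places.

Real GDP 2012 = Nominal GDP 2012 = 21.39·615 + 19.95·292 + 36.11·693 = 44004.48.
Real GDP 2024 (at 2012 prices) = 21.39·775 + 19.95·176 + 36.11·848 = 50709.73.
Real growth = 50709.73/44004.48 − 1 = 0.1524.

15.24%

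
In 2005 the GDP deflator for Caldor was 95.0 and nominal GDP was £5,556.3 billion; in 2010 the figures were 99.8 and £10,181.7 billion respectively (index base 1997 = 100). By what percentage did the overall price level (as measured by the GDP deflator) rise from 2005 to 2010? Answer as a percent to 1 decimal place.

Price-level change = 99.8 / 95.0 − 1 = 0.0505.

5.1%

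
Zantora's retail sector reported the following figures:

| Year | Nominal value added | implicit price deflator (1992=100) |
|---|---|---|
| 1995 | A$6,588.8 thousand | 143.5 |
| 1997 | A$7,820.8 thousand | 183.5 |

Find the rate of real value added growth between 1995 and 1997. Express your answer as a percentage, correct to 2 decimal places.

Deflate each year: 1995 → 6588.8/1.435 = 4591.50; 1997 → 7820.8/1.835 = 4262.02.
So real value added changed by 4262.02/4591.50 − 1 = -0.0718, i.e. -7.18%.

-7.18%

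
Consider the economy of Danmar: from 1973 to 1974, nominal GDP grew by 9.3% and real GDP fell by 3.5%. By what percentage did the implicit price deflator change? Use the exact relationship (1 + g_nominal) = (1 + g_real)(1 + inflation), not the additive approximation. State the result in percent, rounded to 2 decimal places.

13.26%

(1 + g_nom) = (1 + g_real)(1 + π), so π = 1.0930 / 0.9650 − 1 = 0.13264.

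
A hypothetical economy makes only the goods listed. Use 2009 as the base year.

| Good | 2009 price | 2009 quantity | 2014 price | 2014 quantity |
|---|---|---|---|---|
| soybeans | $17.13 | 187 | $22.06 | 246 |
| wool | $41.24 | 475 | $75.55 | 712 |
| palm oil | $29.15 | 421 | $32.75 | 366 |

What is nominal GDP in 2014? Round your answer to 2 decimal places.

Nominal GDP 2014 = Σ (p_2014 × q_2014) = 22.06·246 + 75.55·712 + 32.75·366 = 71204.86.

$71204.86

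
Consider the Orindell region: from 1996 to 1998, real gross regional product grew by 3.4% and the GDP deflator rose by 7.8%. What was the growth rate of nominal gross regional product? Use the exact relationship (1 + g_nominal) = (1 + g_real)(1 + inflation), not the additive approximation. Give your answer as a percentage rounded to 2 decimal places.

11.47%

(1 + g_nom) = (1 + g_real)(1 + π) = 1.0340 × 1.0780 = 1.11465.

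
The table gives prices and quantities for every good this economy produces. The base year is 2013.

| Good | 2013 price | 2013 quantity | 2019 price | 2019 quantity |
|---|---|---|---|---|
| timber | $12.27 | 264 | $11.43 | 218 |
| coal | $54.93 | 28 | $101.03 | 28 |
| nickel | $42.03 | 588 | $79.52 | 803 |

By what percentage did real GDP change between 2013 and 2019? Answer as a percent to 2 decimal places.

Real GDP 2013 = Nominal GDP 2013 = 12.27·264 + 54.93·28 + 42.03·588 = 29490.96.
Real GDP 2019 (at 2013 prices) = 12.27·218 + 54.93·28 + 42.03·803 = 37962.99.
Real growth = 37962.99/29490.96 − 1 = 0.2873.

28.73%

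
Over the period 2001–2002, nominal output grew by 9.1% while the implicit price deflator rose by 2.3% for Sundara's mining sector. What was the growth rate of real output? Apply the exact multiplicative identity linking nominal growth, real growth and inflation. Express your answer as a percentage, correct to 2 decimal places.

(1 + g_nom) = (1 + g_real)(1 + π), so g_real = 1.0910 / 1.0230 − 1 = 0.06647.

6.65%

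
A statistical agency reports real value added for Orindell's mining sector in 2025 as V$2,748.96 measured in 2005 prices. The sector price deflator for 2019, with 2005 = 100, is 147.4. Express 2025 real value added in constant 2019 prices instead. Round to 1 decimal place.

Real value added in 2019 prices = Real value added in 2005 prices × (P_2019/P_2005) = 2748.96 × 1.474 = 4051.97.

V$4,052.0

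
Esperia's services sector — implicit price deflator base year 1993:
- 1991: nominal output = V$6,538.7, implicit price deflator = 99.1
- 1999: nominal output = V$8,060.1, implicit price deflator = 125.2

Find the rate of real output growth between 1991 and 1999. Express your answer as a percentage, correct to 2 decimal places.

-2.43%

Deflate each year: 1991 → 6538.7/0.991 = 6598.08; 1999 → 8060.1/1.252 = 6437.78.
So real output changed by 6437.78/6598.08 − 1 = -0.0243, i.e. -2.43%.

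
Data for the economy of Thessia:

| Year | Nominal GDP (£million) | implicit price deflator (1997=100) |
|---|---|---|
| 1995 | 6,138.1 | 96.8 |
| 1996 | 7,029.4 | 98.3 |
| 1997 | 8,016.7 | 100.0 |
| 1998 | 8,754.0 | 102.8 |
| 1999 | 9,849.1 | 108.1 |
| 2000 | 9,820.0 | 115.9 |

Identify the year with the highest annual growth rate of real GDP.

1996: real = 7029.4/0.983 = 7150.97; growth vs 1995 (6341.01) = 12.77%.
1997: real = 8016.7/1.000 = 8016.70; growth vs 1996 (7150.97) = 12.11%.
1998: real = 8754.0/1.028 = 8515.56; growth vs 1997 (8016.70) = 6.22%.
1999: real = 9849.1/1.081 = 9111.10; growth vs 1998 (8515.56) = 6.99%.
2000: real = 9820.0/1.159 = 8472.82; growth vs 1999 (9111.10) = -7.01%.

1996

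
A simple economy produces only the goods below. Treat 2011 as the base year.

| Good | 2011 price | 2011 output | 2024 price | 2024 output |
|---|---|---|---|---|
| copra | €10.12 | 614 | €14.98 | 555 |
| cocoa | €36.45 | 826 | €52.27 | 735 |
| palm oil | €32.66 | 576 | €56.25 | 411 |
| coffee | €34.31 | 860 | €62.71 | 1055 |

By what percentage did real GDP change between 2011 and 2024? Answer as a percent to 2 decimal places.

Real GDP 2011 = Nominal GDP 2011 = 10.12·614 + 36.45·826 + 32.66·576 + 34.31·860 = 84640.14.
Real GDP 2024 (at 2011 prices) = 10.12·555 + 36.45·735 + 32.66·411 + 34.31·1055 = 82027.66.
Real growth = 82027.66/84640.14 − 1 = -0.0309.

-3.09%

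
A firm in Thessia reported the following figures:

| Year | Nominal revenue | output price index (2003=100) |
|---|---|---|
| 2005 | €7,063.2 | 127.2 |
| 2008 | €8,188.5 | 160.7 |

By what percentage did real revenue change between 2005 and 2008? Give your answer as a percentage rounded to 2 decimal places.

-8.24%

Deflate each year: 2005 → 7063.2/1.272 = 5552.83; 2008 → 8188.5/1.607 = 5095.52.
So real revenue changed by 5095.52/5552.83 − 1 = -0.0824, i.e. -8.24%.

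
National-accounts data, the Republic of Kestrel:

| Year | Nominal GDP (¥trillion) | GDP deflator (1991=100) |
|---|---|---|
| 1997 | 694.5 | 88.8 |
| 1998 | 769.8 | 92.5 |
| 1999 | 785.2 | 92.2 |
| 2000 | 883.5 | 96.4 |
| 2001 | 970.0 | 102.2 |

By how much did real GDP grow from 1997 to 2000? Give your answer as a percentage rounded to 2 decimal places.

Real GDP 1997 = 694.5/0.888 = 782.09.
Real GDP 2000 = 883.5/0.964 = 916.49.
Change = 916.49/782.09 − 1 = 0.1718.

17.18%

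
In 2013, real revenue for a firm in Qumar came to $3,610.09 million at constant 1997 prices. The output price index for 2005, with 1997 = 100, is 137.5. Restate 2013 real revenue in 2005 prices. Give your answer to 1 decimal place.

Real revenue in 2005 prices = Real revenue in 1997 prices × (P_2005/P_1997) = 3610.09 × 1.375 = 4963.87.

$4,963.9 million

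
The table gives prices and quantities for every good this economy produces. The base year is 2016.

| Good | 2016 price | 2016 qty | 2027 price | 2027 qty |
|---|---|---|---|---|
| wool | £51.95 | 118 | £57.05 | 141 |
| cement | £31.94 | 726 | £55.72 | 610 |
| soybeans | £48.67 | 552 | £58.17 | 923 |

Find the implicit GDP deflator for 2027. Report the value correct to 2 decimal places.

Nominal GDP 2027 = 57.05·141 + 55.72·610 + 58.17·923 = 95724.16.
Real GDP 2027 (at 2016 prices) = 51.95·141 + 31.94·610 + 48.67·923 = 71730.76.
Deflator = Nominal/Real × 100 = 95724.16/71730.76 × 100 = 133.449.

133.45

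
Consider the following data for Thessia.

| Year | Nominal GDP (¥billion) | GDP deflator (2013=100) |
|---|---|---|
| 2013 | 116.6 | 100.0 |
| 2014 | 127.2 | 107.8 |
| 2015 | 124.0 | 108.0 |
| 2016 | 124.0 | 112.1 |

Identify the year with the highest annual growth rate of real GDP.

2014

2014: real = 127.2/1.078 = 118.00; growth vs 2013 (116.60) = 1.20%.
2015: real = 124.0/1.080 = 114.81; growth vs 2014 (118.00) = -2.70%.
2016: real = 124.0/1.121 = 110.62; growth vs 2015 (114.81) = -3.65%.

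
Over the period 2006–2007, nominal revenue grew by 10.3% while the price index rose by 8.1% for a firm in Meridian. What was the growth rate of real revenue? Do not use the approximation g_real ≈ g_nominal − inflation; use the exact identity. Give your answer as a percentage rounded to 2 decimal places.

(1 + g_nom) = (1 + g_real)(1 + π), so g_real = 1.1030 / 1.0810 − 1 = 0.02035.

2.04%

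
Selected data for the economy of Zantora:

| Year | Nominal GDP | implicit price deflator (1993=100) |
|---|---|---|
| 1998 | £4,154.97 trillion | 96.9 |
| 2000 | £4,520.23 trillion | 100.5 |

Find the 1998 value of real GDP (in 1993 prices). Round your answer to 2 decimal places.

£4,287.89 trillion

Real GDP = Nominal / (implicit price deflator/100) = 4154.97 / 0.969 = 4287.89.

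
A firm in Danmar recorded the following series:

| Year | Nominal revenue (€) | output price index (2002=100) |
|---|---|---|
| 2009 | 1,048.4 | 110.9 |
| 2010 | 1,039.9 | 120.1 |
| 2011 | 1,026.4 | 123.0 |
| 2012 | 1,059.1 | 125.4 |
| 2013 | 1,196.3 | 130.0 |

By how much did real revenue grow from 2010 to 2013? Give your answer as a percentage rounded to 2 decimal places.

6.28%

Real revenue 2010 = 1039.9/1.201 = 865.86.
Real revenue 2013 = 1196.3/1.300 = 920.23.
Change = 920.23/865.86 − 1 = 0.0628.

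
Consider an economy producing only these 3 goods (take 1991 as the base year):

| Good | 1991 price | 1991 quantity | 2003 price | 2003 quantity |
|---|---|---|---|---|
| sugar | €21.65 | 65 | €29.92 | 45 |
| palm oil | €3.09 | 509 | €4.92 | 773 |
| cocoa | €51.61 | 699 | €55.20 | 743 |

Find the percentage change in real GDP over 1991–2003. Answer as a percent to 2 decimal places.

6.79%

Real GDP 1991 = Nominal GDP 1991 = 21.65·65 + 3.09·509 + 51.61·699 = 39055.45.
Real GDP 2003 (at 1991 prices) = 21.65·45 + 3.09·773 + 51.61·743 = 41709.05.
Real growth = 41709.05/39055.45 − 1 = 0.0679.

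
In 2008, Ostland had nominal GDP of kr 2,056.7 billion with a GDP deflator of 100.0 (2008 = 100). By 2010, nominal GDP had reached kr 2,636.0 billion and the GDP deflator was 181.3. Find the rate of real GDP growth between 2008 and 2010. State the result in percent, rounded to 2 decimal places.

-29.31%

Real GDP 2008 = 2056.7 / 1.000 = 2056.70.
Real GDP 2010 = 2636.0 / 1.813 = 1453.94.
Real growth = 1453.94 / 2056.70 − 1 = -0.2931.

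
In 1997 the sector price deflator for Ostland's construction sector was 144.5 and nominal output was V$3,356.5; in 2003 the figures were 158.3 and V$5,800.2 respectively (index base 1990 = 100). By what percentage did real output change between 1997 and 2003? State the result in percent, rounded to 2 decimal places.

Deflate each year: 1997 → 3356.5/1.445 = 2322.84; 2003 → 5800.2/1.583 = 3664.06.
So real output changed by 3664.06/2322.84 − 1 = 0.5774, i.e. 57.74%.

57.74%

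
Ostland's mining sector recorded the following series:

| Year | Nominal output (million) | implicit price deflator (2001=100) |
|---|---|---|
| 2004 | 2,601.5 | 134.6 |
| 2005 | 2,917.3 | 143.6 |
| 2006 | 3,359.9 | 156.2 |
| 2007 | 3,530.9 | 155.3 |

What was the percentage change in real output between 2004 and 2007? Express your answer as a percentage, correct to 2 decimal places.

17.63%

Real output 2004 = 2601.5/1.346 = 1932.76.
Real output 2007 = 3530.9/1.553 = 2273.60.
Change = 2273.60/1932.76 − 1 = 0.1763.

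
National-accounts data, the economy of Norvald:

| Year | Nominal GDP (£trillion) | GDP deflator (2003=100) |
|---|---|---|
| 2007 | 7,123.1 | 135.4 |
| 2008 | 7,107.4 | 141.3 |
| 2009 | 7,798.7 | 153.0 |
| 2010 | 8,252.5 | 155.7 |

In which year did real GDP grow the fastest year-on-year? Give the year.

2010

2008: real = 7107.4/1.413 = 5030.01; growth vs 2007 (5260.78) = -4.39%.
2009: real = 7798.7/1.530 = 5097.19; growth vs 2008 (5030.01) = 1.34%.
2010: real = 8252.5/1.557 = 5300.26; growth vs 2009 (5097.19) = 3.98%.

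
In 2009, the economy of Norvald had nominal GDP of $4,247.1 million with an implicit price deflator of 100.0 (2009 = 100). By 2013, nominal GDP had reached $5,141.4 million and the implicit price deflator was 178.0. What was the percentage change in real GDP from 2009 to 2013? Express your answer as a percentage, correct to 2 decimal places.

Real GDP 2009 = 4247.1 / 1.000 = 4247.10.
Real GDP 2013 = 5141.4 / 1.780 = 2888.43.
Real growth = 2888.43 / 4247.10 − 1 = -0.3199.

-31.99%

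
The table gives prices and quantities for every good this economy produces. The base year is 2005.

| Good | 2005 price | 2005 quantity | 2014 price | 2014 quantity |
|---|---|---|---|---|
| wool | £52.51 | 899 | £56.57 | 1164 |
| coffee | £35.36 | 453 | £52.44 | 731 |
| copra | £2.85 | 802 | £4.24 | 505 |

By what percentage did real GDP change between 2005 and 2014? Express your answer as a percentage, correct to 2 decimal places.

34.95%

Real GDP 2005 = Nominal GDP 2005 = 52.51·899 + 35.36·453 + 2.85·802 = 65510.27.
Real GDP 2014 (at 2005 prices) = 52.51·1164 + 35.36·731 + 2.85·505 = 88409.05.
Real growth = 88409.05/65510.27 − 1 = 0.3495.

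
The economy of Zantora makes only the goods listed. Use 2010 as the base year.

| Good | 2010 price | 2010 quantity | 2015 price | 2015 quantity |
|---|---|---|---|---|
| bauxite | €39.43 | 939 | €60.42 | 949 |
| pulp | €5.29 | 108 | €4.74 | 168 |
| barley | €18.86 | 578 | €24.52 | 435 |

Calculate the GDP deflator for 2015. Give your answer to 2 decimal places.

147.92

Nominal GDP 2015 = 60.42·949 + 4.74·168 + 24.52·435 = 68801.10.
Real GDP 2015 (at 2010 prices) = 39.43·949 + 5.29·168 + 18.86·435 = 46511.89.
Deflator = Nominal/Real × 100 = 68801.10/46511.89 × 100 = 147.922.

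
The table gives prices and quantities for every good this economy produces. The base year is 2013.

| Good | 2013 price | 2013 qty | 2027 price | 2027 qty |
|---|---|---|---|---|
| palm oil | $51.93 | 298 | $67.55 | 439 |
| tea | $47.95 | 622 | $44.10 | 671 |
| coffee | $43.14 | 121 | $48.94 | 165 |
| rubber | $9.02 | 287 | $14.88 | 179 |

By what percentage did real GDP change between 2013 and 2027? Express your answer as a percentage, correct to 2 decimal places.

Real GDP 2013 = Nominal GDP 2013 = 51.93·298 + 47.95·622 + 43.14·121 + 9.02·287 = 53108.72.
Real GDP 2027 (at 2013 prices) = 51.93·439 + 47.95·671 + 43.14·165 + 9.02·179 = 63704.40.
Real growth = 63704.40/53108.72 − 1 = 0.1995.

19.95%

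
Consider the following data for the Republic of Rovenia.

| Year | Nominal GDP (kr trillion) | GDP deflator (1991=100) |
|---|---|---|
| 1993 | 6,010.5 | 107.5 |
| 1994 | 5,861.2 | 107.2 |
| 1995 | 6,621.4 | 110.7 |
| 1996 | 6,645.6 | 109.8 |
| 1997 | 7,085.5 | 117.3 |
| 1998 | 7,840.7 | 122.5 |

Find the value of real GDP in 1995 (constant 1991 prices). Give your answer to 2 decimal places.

Real GDP 1995 = 6621.4 / 1.107 = 5981.39.

kr 5,981.39 trillion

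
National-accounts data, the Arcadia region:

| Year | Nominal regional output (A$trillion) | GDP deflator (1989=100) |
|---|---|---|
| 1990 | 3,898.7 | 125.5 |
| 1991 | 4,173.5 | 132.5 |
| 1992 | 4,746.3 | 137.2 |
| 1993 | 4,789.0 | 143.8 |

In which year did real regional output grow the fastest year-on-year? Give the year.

1991: real = 4173.5/1.325 = 3149.81; growth vs 1990 (3106.53) = 1.39%.
1992: real = 4746.3/1.372 = 3459.40; growth vs 1991 (3149.81) = 9.83%.
1993: real = 4789.0/1.438 = 3330.32; growth vs 1992 (3459.40) = -3.73%.

1992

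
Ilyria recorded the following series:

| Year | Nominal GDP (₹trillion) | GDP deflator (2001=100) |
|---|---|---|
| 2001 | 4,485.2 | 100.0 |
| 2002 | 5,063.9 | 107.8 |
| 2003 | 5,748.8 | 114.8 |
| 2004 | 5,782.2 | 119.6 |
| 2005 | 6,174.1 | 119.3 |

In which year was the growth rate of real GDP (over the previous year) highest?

2002: real = 5063.9/1.078 = 4697.50; growth vs 2001 (4485.20) = 4.73%.
2003: real = 5748.8/1.148 = 5007.67; growth vs 2002 (4697.50) = 6.60%.
2004: real = 5782.2/1.196 = 4834.62; growth vs 2003 (5007.67) = -3.46%.
2005: real = 6174.1/1.193 = 5175.27; growth vs 2004 (4834.62) = 7.05%.

2005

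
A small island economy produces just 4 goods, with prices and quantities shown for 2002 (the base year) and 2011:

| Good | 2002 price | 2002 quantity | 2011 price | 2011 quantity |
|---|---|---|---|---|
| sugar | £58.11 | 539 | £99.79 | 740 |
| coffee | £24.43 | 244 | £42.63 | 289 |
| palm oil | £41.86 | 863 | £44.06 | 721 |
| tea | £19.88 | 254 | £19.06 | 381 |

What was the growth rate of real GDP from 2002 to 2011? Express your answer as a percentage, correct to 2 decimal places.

Real GDP 2002 = Nominal GDP 2002 = 58.11·539 + 24.43·244 + 41.86·863 + 19.88·254 = 78456.91.
Real GDP 2011 (at 2002 prices) = 58.11·740 + 24.43·289 + 41.86·721 + 19.88·381 = 87817.01.
Real growth = 87817.01/78456.91 − 1 = 0.1193.

11.93%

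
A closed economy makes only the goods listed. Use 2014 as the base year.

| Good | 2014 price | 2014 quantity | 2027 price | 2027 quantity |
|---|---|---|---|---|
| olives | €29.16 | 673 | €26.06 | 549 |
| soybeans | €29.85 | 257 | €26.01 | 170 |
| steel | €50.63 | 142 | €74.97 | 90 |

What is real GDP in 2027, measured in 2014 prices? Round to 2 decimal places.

€25640.04

Real GDP 2027 = Σ (p_2014 × q_2027) = 29.16·549 + 29.85·170 + 50.63·90 = 25640.04.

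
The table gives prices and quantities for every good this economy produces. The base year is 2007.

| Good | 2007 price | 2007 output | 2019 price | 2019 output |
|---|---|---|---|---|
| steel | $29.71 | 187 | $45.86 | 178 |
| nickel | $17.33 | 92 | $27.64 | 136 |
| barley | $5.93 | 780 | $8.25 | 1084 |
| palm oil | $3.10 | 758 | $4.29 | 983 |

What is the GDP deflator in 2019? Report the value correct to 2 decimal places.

146.50

Nominal GDP 2019 = 45.86·178 + 27.64·136 + 8.25·1084 + 4.29·983 = 25082.19.
Real GDP 2019 (at 2007 prices) = 29.71·178 + 17.33·136 + 5.93·1084 + 3.10·983 = 17120.68.
Deflator = Nominal/Real × 100 = 25082.19/17120.68 × 100 = 146.502.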